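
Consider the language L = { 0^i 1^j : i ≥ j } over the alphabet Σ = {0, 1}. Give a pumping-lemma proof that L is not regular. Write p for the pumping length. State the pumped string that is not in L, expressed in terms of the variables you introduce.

Assume L is regular; let p be its pumping constant.
Choose w = 0^p 1^p ∈ L, with |w| = 2p ≥ p.
The pumping lemma gives a decomposition w = xyz where |xy| ≤ p and y is nonempty.
The first p characters of w are 0's, so xy (and hence y) consists only of 0's. Write y = 0^k, 1 ≤ k ≤ p.
Consider xy^0z = xz = 0^{p-k} 1^p. Since k ≥ 1, the 0-count p-k is less than p, so i ≥ j fails; thus xz ∉ L.
This contradicts the pumping lemma, so L is not regular.

0^{p-k} 1^p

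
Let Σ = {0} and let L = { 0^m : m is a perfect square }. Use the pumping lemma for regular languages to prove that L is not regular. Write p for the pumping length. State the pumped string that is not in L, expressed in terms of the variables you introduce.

0^{p²+k}

Toward a contradiction, assume L is regular with pumping length p.
Take w = 0^{p²} ∈ L with |w| = p² ≥ p.
The pumping lemma gives a decomposition w = xyz where |xy| ≤ p and |y| > 0.
Then y = 0^k for some k with 1 ≤ k ≤ p.
Pump with i = 2: xy^2z = 0^{p²+k}. Since 1 ≤ k ≤ p, p² < p²+k ≤ p²+p < (p+1)², so p²+k lies strictly between consecutive squares and is not a perfect square. So xy^2z ∉ L.
This contradicts the pumping lemma, so L is not regular.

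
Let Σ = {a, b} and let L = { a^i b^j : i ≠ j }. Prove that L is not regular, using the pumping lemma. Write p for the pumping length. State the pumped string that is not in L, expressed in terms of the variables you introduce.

Toward a contradiction, assume L is regular with pumping length p.
Choose w = a^p b^{p+p!}. Since p ≠ p+p!, w ∈ L; and |w| ≥ p.
Write w = xyz as guaranteed by the lemma, with |xy| ≤ p and y is nonempty.
The first p characters of w are a's, so xy (and hence y) consists only of a's. Write y = a^k, 1 ≤ k ≤ p.
Since 1 ≤ k ≤ p, k divides p!; set t = 1 + p!/k. Then xy^t z has p + (p!/k)·k = p + p! copies of a. Now the a-count equals the b-count, so i ≠ j fails. So xy^t z = a^{p+p!} b^{p+p!} ∉ L.
This contradicts the pumping lemma, so L is not regular.

a^{p+p!} b^{p+p!}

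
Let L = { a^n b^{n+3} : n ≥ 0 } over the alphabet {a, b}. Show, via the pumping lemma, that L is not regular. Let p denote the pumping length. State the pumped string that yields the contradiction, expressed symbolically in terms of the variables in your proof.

Assume L is regular; let p be its pumping constant.
Choose w = a^p b^{p+3}, which is in L with |w| = 2p+3 ≥ p.
Write w = xyz as guaranteed by the lemma, with |xy| ≤ p and |y| > 0.
Since the first p symbols of w are all a's and |xy| ≤ p, y lies entirely in the leading a-block: y = a^k for some k with 1 ≤ k ≤ p.
Pump with i = 2: xy^2z = a^{p+k} b^{p+3}. For this to lie in L we would need p+3 = (p+k)+3, which forces k = 0. But k ≥ 1, so xy^2z ∉ L.
This contradicts the pumping lemma, so L is not regular.

a^{p+k} b^{p+3}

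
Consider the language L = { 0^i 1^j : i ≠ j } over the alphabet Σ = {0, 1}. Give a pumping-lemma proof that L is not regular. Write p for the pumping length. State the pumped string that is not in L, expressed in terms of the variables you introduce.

0^{p+p!} 1^{p+p!}

Toward a contradiction, assume L is regular with pumping length p.
Choose w = 0^p 1^{p+p!}. Since p ≠ p+p!, w ∈ L; and |w| ≥ p.
The pumping lemma gives a decomposition w = xyz where |xy| ≤ p and |y| > 0.
The first p characters of w are 0's, so xy (and hence y) consists only of 0's. Write y = 0^k, 1 ≤ k ≤ p.
Since 1 ≤ k ≤ p, k divides p!; set t = 1 + p!/k. Then xy^t z has p + (p!/k)·k = p + p! copies of 0. Now the 0-count equals the 1-count, so i ≠ j fails. So xy^t z = 0^{p+p!} 1^{p+p!} ∉ L.
Contradiction. Therefore L is not regular.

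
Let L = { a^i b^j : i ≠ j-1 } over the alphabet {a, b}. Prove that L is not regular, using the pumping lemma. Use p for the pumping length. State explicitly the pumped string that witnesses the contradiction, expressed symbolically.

a^{p+p!} b^{p+p!+1}

Assume L is regular. Let p be the pumping length given by the pumping lemma.
Choose w = a^p b^{p+p!+1}. Since p ≠ (p+p!+1)-1 = p+p!, w ∈ L; and |w| ≥ p.
By the pumping lemma, w = xyz with |xy| ≤ p and y is nonempty.
The first p characters of w are a's, so xy (and hence y) consists only of a's. Write y = a^k, 1 ≤ k ≤ p.
Since 1 ≤ k ≤ p, k divides p!; set t = 1 + p!/k. Then xy^t z has p + (p!/k)·k = p + p! copies of a. Now the a-count is p+p! and (b-count)-1 = (p+p!+1)-1 = p+p!, so i ≠ j-1 fails. So xy^t z = a^{p+p!} b^{p+p!+1} ∉ L.
This contradicts the pumping lemma, so L is not regular.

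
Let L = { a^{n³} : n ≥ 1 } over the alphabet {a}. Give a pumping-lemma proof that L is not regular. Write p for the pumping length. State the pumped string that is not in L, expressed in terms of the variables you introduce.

a^{p³+k}

Assume L is regular; let p be its pumping constant.
Take w = a^{p³} ∈ L with |w| = p³ ≥ p.
Write w = xyz as guaranteed by the lemma, with |xy| ≤ p and |y| > 0.
Then y = a^k for some k with 1 ≤ k ≤ p.
Pump with i = 2: xy^2z = a^{p³+k}. Since 1 ≤ k ≤ p, p³ < p³+k ≤ p³+p < p³+3p²+3p+1 = (p+1)³, so p³+k is not a perfect cube. So xy^2z ∉ L.
This is a contradiction; hence L is not regular.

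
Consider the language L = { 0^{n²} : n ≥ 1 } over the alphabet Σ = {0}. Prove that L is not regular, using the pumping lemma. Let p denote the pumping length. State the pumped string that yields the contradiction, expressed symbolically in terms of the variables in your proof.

0^{p²+k}

Toward a contradiction, assume L is regular with pumping length p.
Take w = 0^{p²} ∈ L with |w| = p² ≥ p.
Write w = xyz as guaranteed by the lemma, with |xy| ≤ p and |y| > 0.
Then y = 0^k for some k with 1 ≤ k ≤ p.
Pump with i = 2: xy^2z = 0^{p²+k}. Since 1 ≤ k ≤ p, p² < p²+k ≤ p²+p < (p+1)², so p²+k lies strictly between consecutive squares and is not a perfect square. So xy^2z ∉ L.
Contradiction. Therefore L is not regular.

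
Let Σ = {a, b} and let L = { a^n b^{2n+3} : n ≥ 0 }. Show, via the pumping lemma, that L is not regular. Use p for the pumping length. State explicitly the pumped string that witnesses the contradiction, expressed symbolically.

Assume L is regular. Let p be the pumping length given by the pumping lemma.
Choose w = a^p b^{2p+3}, which is in L with |w| = 3p+3 ≥ p.
Write w = xyz as guaranteed by the lemma, with |xy| ≤ p and y is nonempty.
Because |xy| ≤ p and w begins with p copies of a, we have y = a^k with 1 ≤ k ≤ p.
Pump with i = 2: xy^2z = a^{p+k} b^{2p+3}. For this to lie in L we would need 2p+3 = 2(p+k)+3, which forces k = 0. But k ≥ 1, so xy^2z ∉ L.
This contradicts the pumping lemma, so L is not regular.

a^{p+k} b^{2p+3}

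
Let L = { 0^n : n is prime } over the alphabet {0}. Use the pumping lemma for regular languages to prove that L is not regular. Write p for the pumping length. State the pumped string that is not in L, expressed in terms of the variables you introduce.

Suppose for contradiction that L is regular, and let p be the pumping length.
Let q be a prime with q ≥ p+2 (infinitely many primes exist), and take w = 0^q ∈ L with |w| = q ≥ p.
Write w = xyz as guaranteed by the lemma, with |xy| ≤ p and |y| > 0.
Then y = 0^k for some k with 1 ≤ k ≤ p.
Since 1 ≤ k ≤ p, |xz| = q-k. Pump with i = q+1: |xy^{q+1}z| = (q-k)+(q+1)k = q+qk = q(1+k), which is composite (both factors ≥ 2). So xy^{q+1}z = 0^{q(1+k)} ∉ L.
This contradicts the pumping lemma, so L is not regular.

0^{q(1+k)}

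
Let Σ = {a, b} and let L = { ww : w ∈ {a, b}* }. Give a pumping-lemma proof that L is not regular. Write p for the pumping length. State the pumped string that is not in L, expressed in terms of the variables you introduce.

Suppose for contradiction that L is regular, and let p be the pumping length.
Take w = a^p b^p a^p b^p = uu where u = a^pb^p; then w ∈ L and |w| = 4p ≥ p.
Write w = xyz as guaranteed by the lemma, with |xy| ≤ p and |y| > 0.
The first p characters of w are a's, so xy (and hence y) consists only of a's. Write y = a^k, 1 ≤ k ≤ p.
Pump with i = 2: xy^2z = a^{p+k} b^p a^p b^p, of length 4p+k. Suppose this equals vv. The string starts with a and ends with b, so v does too; thus the boundary between the two copies of v is a b→a transition. There is exactly one such transition, at position 2p+k, so |v| = 2p+k and |vv| = 4p+2k ≠ 4p+k since k ≥ 1. So xy^2z ∉ L.
Contradiction. Therefore L is not regular.

a^{p+k} b^p a^p b^p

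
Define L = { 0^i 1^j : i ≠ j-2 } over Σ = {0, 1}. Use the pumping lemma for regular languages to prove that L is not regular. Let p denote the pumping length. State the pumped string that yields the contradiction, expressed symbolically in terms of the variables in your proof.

0^{p+p!} 1^{p+p!+2}

Suppose for contradiction that L is regular, and let p be the pumping length.
Choose w = 0^p 1^{p+p!+2}. Since p ≠ (p+p!+2)-2 = p+p!, w ∈ L; and |w| ≥ p.
The pumping lemma gives a decomposition w = xyz where |xy| ≤ p and |y| ≥ 1.
Since the first p symbols of w are all 0's and |xy| ≤ p, y lies entirely in the leading 0-block: y = 0^k for some k with 1 ≤ k ≤ p.
Since 1 ≤ k ≤ p, k divides p!; set t = 1 + p!/k. Then xy^t z has p + (p!/k)·k = p + p! copies of 0. Now the 0-count is p+p! and (1-count)-2 = (p+p!+2)-2 = p+p!, so i ≠ j-2 fails. So xy^t z = 0^{p+p!} 1^{p+p!+2} ∉ L.
This contradicts the pumping lemma, so L is not regular.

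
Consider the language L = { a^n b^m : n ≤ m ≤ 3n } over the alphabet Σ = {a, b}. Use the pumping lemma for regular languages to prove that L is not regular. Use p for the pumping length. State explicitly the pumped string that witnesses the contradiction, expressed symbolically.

Toward a contradiction, assume L is regular with pumping length p.
Take w = a^p b^p ∈ L (since p ≤ p ≤ 3p), with |w| = 2p ≥ p.
By the pumping lemma, w = xyz with |xy| ≤ p and y is nonempty.
Because |xy| ≤ p and w begins with p copies of a, we have y = a^k with 1 ≤ k ≤ p.
Pump with i = 2: xy^2z = a^{p+k} b^p. Now n = p+k > p = m, so the condition n ≤ m fails. Thus xy^2z ∉ L.
This is a contradiction; hence L is not regular.

a^{p+k} b^p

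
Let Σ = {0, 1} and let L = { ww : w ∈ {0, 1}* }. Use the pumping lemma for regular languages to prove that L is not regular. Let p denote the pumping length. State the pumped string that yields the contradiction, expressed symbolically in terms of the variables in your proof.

0^{p+k} 1^p 0^p 1^p

Assume L is regular; let p be its pumping constant.
Take w = 0^p 1^p 0^p 1^p = uu where u = 0^p1^p; then w ∈ L and |w| = 4p ≥ p.
By the pumping lemma, w = xyz with |xy| ≤ p and |y| ≥ 1.
The first p characters of w are 0's, so xy (and hence y) consists only of 0's. Write y = 0^k, 1 ≤ k ≤ p.
Pump with i = 2: xy^2z = 0^{p+k} 1^p 0^p 1^p, of length 4p+k. Suppose this equals vv. The string starts with 0 and ends with 1, so v does too; thus the boundary between the two copies of v is a 1→0 transition. There is exactly one such transition, at position 2p+k, so |v| = 2p+k and |vv| = 4p+2k ≠ 4p+k since k ≥ 1. So xy^2z ∉ L.
This contradicts the pumping lemma, so L is not regular.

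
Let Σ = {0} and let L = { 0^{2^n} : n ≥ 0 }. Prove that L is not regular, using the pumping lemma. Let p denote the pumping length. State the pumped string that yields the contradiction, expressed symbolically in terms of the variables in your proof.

0^{2^p+k}

Toward a contradiction, assume L is regular with pumping length p.
Take w = 0^{2^p} ∈ L with |w| = 2^p ≥ p.
By the pumping lemma, w = xyz with |xy| ≤ p and y is nonempty.
Then y = 0^k for some k with 1 ≤ k ≤ p.
Pump with i = 2: xy^2z = 0^{2^p+k}. Since 1 ≤ k ≤ p < 2^p, we have 2^p < 2^p+k < 2^{p+1}, so 2^p+k is not a power of 2. So xy^2z ∉ L.
Contradiction. Therefore L is not regular.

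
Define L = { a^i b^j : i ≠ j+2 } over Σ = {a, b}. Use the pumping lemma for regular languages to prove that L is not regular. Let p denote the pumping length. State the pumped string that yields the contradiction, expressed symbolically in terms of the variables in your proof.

a^{p+p!} b^{p+p!-2}

Assume L is regular. Let p be the pumping length given by the pumping lemma.
Choose w = a^p b^{p+p!-2}. Since p ≠ (p+p!-2)+2 = p+p!, w ∈ L; and |w| ≥ p.
Write w = xyz as guaranteed by the lemma, with |xy| ≤ p and |y| > 0.
Because |xy| ≤ p and w begins with p copies of a, we have y = a^k with 1 ≤ k ≤ p.
Since 1 ≤ k ≤ p, k divides p!; set t = 1 + p!/k. Then xy^t z has p + (p!/k)·k = p + p! copies of a. Now the a-count is p+p! and (b-count)+2 = (p+p!-2)+2 = p+p!, so i ≠ j+2 fails. So xy^t z = a^{p+p!} b^{p+p!-2} ∉ L.
Contradiction. Therefore L is not regular.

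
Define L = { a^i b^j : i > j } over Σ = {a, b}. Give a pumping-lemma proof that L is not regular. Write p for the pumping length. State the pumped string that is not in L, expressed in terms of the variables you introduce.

a^{p+1-k} b^p

Toward a contradiction, assume L is regular with pumping length p.
Choose w = a^{p+1} b^p ∈ L, with |w| = 2p+1 ≥ p.
The pumping lemma gives a decomposition w = xyz where |xy| ≤ p and |y| > 0.
Because |xy| ≤ p and w begins with p copies of a, we have y = a^k with 1 ≤ k ≤ p.
Consider xy^0z = xz = a^{p+1-k} b^p. Since k ≥ 1, the a-count p+1-k is at most p, so i > j fails; thus xz ∉ L.
This contradicts the pumping lemma, so L is not regular.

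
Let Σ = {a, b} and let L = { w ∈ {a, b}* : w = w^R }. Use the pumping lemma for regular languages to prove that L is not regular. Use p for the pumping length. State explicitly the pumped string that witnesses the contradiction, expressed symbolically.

a^{p+k} b a^p

Assume L is regular; let p be its pumping constant.
Take w = a^p b a^p, a palindrome of length 2p+1 ≥ p.
Write w = xyz as guaranteed by the lemma, with |xy| ≤ p and y is nonempty.
The first p characters of w are a's, so xy (and hence y) consists only of a's. Write y = a^k, 1 ≤ k ≤ p.
Pump with i = 2: xy^2z = a^{p+k} b a^p. Its reverse is a^p b a^{p+k}, which differs from xy^2z since k ≥ 1. So xy^2z is not a palindrome and xy^2z ∉ L.
Contradiction. Therefore L is not regular.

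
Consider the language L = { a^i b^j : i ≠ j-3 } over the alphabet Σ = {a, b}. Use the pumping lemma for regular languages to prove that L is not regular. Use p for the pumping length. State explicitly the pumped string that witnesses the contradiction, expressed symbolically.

a^{p+p!} b^{p+p!+3}

Toward a contradiction, assume L is regular with pumping length p.
Choose w = a^p b^{p+p!+3}. Since p ≠ (p+p!+3)-3 = p+p!, w ∈ L; and |w| ≥ p.
By the pumping lemma, w = xyz with |xy| ≤ p and |y| > 0.
Because |xy| ≤ p and w begins with p copies of a, we have y = a^k with 1 ≤ k ≤ p.
Since 1 ≤ k ≤ p, k divides p!; set t = 1 + p!/k. Then xy^t z has p + (p!/k)·k = p + p! copies of a. Now the a-count is p+p! and (b-count)-3 = (p+p!+3)-3 = p+p!, so i ≠ j-3 fails. So xy^t z = a^{p+p!} b^{p+p!+3} ∉ L.
This is a contradiction; hence L is not regular.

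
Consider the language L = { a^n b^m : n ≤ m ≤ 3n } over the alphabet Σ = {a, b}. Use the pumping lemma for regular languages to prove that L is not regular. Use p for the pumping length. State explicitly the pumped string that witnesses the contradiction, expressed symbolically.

a^{p+k} b^p

Toward a contradiction, assume L is regular with pumping length p.
Take w = a^p b^p ∈ L (since p ≤ p ≤ 3p), with |w| = 2p ≥ p.
The pumping lemma gives a decomposition w = xyz where |xy| ≤ p and y is nonempty.
Since the first p symbols of w are all a's and |xy| ≤ p, y lies entirely in the leading a-block: y = a^k for some k with 1 ≤ k ≤ p.
Pump with i = 2: xy^2z = a^{p+k} b^p. Now n = p+k > p = m, so the condition n ≤ m fails. Thus xy^2z ∉ L.
This contradicts the pumping lemma, so L is not regular.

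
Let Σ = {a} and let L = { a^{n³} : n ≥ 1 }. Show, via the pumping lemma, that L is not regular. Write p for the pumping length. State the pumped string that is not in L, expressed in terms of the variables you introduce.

a^{p³+k}

Toward a contradiction, assume L is regular with pumping length p.
Take w = a^{p³} ∈ L with |w| = p³ ≥ p.
The pumping lemma gives a decomposition w = xyz where |xy| ≤ p and |y| ≥ 1.
Then y = a^k for some k with 1 ≤ k ≤ p.
Pump with i = 2: xy^2z = a^{p³+k}. Since 1 ≤ k ≤ p, p³ < p³+k ≤ p³+p < p³+3p²+3p+1 = (p+1)³, so p³+k is not a perfect cube. So xy^2z ∉ L.
Contradiction. Therefore L is not regular.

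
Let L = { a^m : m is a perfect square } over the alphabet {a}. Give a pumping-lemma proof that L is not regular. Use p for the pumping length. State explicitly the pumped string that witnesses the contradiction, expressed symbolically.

Assume L is regular; let p be its pumping constant.
Take w = a^{p²} ∈ L with |w| = p² ≥ p.
The pumping lemma gives a decomposition w = xyz where |xy| ≤ p and |y| > 0.
Then y = a^k for some k with 1 ≤ k ≤ p.
Pump with i = 2: xy^2z = a^{p²+k}. Since 1 ≤ k ≤ p, p² < p²+k ≤ p²+p < (p+1)², so p²+k lies strictly between consecutive squares and is not a perfect square. So xy^2z ∉ L.
This contradicts the pumping lemma, so L is not regular.

a^{p²+k}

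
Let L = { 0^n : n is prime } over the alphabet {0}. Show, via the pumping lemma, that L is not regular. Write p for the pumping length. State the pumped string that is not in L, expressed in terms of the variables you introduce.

0^{q(1+k)}

Toward a contradiction, assume L is regular with pumping length p.
Let q be a prime with q ≥ p+2 (infinitely many primes exist), and take w = 0^q ∈ L with |w| = q ≥ p.
The pumping lemma gives a decomposition w = xyz where |xy| ≤ p and y is nonempty.
Then y = 0^k for some k with 1 ≤ k ≤ p.
Since 1 ≤ k ≤ p, |xz| = q-k. Pump with i = q+1: |xy^{q+1}z| = (q-k)+(q+1)k = q+qk = q(1+k), which is composite (both factors ≥ 2). So xy^{q+1}z = 0^{q(1+k)} ∉ L.
This contradicts the pumping lemma, so L is not regular.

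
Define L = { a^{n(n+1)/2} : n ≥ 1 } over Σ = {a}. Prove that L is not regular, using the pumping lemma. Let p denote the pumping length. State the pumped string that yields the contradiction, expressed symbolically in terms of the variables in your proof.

Assume L is regular; let p be its pumping constant.
Take w = a^{p(p+1)/2} ∈ L with |w| = p(p+1)/2 ≥ p.
Write w = xyz as guaranteed by the lemma, with |xy| ≤ p and |y| ≥ 1.
Then y = a^k for some k with 1 ≤ k ≤ p.
Pump with i = 2: xy^2z = a^{p(p+1)/2+k}. Since 1 ≤ k ≤ p, p(p+1)/2 < p(p+1)/2+k ≤ p(p+1)/2+p < (p+1)(p+2)/2, so p(p+1)/2+k is strictly between consecutive triangular numbers. So xy^2z ∉ L.
This is a contradiction; hence L is not regular.

a^{p(p+1)/2+k}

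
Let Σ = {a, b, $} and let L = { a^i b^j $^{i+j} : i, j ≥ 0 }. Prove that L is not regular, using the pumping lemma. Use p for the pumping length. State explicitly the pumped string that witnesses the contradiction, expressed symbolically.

a^{p+k} b^p $^{2p}

Toward a contradiction, assume L is regular with pumping length p.
Take w = a^p b^p $^{2p} ∈ L (with i=j=p, i+j=2p), |w| = 4p ≥ p.
By the pumping lemma, w = xyz with |xy| ≤ p and |y| > 0.
Because |xy| ≤ p and w begins with p copies of a, we have y = a^k with 1 ≤ k ≤ p.
Consider xy^2z = a^{p+k} b^p $^{2p}. Now the a- and b-counts sum to 2p+k, but the $-count is 2p ≠ 2p+k. So xy^2z ∉ L.
This is a contradiction; hence L is not regular.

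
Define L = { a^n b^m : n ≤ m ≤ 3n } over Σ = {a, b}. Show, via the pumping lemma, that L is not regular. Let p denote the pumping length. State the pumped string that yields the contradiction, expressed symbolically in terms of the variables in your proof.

Toward a contradiction, assume L is regular with pumping length p.
Take w = a^p b^p ∈ L (since p ≤ p ≤ 3p), with |w| = 2p ≥ p.
Write w = xyz as guaranteed by the lemma, with |xy| ≤ p and |y| ≥ 1.
Since the first p symbols of w are all a's and |xy| ≤ p, y lies entirely in the leading a-block: y = a^k for some k with 1 ≤ k ≤ p.
Pump with i = 2: xy^2z = a^{p+k} b^p. Now n = p+k > p = m, so the condition n ≤ m fails. Thus xy^2z ∉ L.
This is a contradiction; hence L is not regular.

a^{p+k} b^p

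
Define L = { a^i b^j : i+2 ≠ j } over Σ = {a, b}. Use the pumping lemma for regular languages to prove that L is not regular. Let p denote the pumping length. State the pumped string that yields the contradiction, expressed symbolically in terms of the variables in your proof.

a^{p+p!} b^{p+p!+2}

Assume L is regular; let p be its pumping constant.
Choose w = a^p b^{p+p!+2}. Since p ≠ (p+p!+2)-2 = p+p!, w ∈ L; and |w| ≥ p.
The pumping lemma gives a decomposition w = xyz where |xy| ≤ p and y is nonempty.
Since the first p symbols of w are all a's and |xy| ≤ p, y lies entirely in the leading a-block: y = a^k for some k with 1 ≤ k ≤ p.
Since 1 ≤ k ≤ p, k divides p!; set t = 1 + p!/k. Then xy^t z has p + (p!/k)·k = p + p! copies of a. Now the a-count is p+p! and (b-count)-2 = (p+p!+2)-2 = p+p!, so i+2 ≠ j fails. So xy^t z = a^{p+p!} b^{p+p!+2} ∉ L.
Contradiction. Therefore L is not regular.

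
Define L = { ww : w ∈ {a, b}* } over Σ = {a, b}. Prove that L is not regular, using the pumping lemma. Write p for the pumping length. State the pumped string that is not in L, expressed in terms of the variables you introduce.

Suppose for contradiction that L is regular, and let p be the pumping length.
Take w = a^p b^p a^p b^p = uu where u = a^pb^p; then w ∈ L and |w| = 4p ≥ p.
By the pumping lemma, w = xyz with |xy| ≤ p and y is nonempty.
Since the first p symbols of w are all a's and |xy| ≤ p, y lies entirely in the leading a-block: y = a^k for some k with 1 ≤ k ≤ p.
Pump with i = 2: xy^2z = a^{p+k} b^p a^p b^p, of length 4p+k. Suppose this equals vv. The string starts with a and ends with b, so v does too; thus the boundary between the two copies of v is a b→a transition. There is exactly one such transition, at position 2p+k, so |v| = 2p+k and |vv| = 4p+2k ≠ 4p+k since k ≥ 1. So xy^2z ∉ L.
Contradiction. Therefore L is not regular.

a^{p+k} b^p a^p b^p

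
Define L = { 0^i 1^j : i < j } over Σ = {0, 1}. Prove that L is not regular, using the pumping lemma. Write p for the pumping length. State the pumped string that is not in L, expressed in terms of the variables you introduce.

Assume L is regular. Let p be the pumping length given by the pumping lemma.
Choose w = 0^p 1^{p+1} ∈ L, with |w| = 2p+1 ≥ p.
The pumping lemma gives a decomposition w = xyz where |xy| ≤ p and |y| ≥ 1.
The first p characters of w are 0's, so xy (and hence y) consists only of 0's. Write y = 0^k, 1 ≤ k ≤ p.
Consider xy^2z = 0^{p+k} 1^{p+1}. Since k ≥ 1, the 0-count p+k is at least p+1, so i < j fails; thus xy^2z ∉ L.
This contradicts the pumping lemma, so L is not regular.

0^{p+k} 1^{p+1}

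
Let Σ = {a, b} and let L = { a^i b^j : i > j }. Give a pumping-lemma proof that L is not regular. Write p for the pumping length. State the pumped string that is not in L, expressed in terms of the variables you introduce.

Suppose for contradiction that L is regular, and let p be the pumping length.
Choose w = a^{p+1} b^p ∈ L, with |w| = 2p+1 ≥ p.
Write w = xyz as guaranteed by the lemma, with |xy| ≤ p and y is nonempty.
Since the first p symbols of w are all a's and |xy| ≤ p, y lies entirely in the leading a-block: y = a^k for some k with 1 ≤ k ≤ p.
Consider xy^0z = xz = a^{p+1-k} b^p. Since k ≥ 1, the a-count p+1-k is at most p, so i > j fails; thus xz ∉ L.
This is a contradiction; hence L is not regular.

a^{p+1-k} b^p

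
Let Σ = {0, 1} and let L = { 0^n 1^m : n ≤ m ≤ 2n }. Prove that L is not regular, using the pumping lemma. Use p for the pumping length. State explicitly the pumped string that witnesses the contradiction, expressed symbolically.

Assume L is regular. Let p be the pumping length given by the pumping lemma.
Take w = 0^p 1^p ∈ L (since p ≤ p ≤ 2p), with |w| = 2p ≥ p.
By the pumping lemma, w = xyz with |xy| ≤ p and |y| ≥ 1.
Since the first p symbols of w are all 0's and |xy| ≤ p, y lies entirely in the leading 0-block: y = 0^k for some k with 1 ≤ k ≤ p.
Pump with i = 2: xy^2z = 0^{p+k} 1^p. Now n = p+k > p = m, so the condition n ≤ m fails. Thus xy^2z ∉ L.
This is a contradiction; hence L is not regular.

0^{p+k} 1^p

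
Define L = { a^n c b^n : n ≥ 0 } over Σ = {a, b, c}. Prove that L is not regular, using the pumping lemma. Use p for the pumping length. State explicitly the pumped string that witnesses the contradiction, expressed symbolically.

Toward a contradiction, assume L is regular with pumping length p.
Take w = a^p c b^p ∈ L with |w| = 2p+1 ≥ p.
The pumping lemma gives a decomposition w = xyz where |xy| ≤ p and |y| > 0.
The first p characters of w are a's, so xy (and hence y) consists only of a's. Write y = a^k, 1 ≤ k ≤ p.
Pump with i = 2: xy^2z = a^{p+k} c b^p, which would require p+k = p. But k ≥ 1, so xy^2z ∉ L.
This is a contradiction; hence L is not regular.

a^{p+k} c b^p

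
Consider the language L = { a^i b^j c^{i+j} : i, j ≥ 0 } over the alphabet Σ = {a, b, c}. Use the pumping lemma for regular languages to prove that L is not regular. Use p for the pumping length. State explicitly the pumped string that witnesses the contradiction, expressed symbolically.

a^{p+k} b^p c^{2p}

Assume L is regular. Let p be the pumping length given by the pumping lemma.
Take w = a^p b^p c^{2p} ∈ L (with i=j=p, i+j=2p), |w| = 4p ≥ p.
By the pumping lemma, w = xyz with |xy| ≤ p and |y| ≥ 1.
Since the first p symbols of w are all a's and |xy| ≤ p, y lies entirely in the leading a-block: y = a^k for some k with 1 ≤ k ≤ p.
Consider xy^2z = a^{p+k} b^p c^{2p}. Now the a- and b-counts sum to 2p+k, but the c-count is 2p ≠ 2p+k. So xy^2z ∉ L.
This contradicts the pumping lemma, so L is not regular.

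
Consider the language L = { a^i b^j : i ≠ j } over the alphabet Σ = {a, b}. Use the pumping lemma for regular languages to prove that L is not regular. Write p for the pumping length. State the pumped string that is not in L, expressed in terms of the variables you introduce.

Suppose for contradiction that L is regular, and let p be the pumping length.
Choose w = a^p b^{p+p!}. Since p ≠ p+p!, w ∈ L; and |w| ≥ p.
By the pumping lemma, w = xyz with |xy| ≤ p and |y| ≥ 1.
Because |xy| ≤ p and w begins with p copies of a, we have y = a^k with 1 ≤ k ≤ p.
Since 1 ≤ k ≤ p, k divides p!; set t = 1 + p!/k. Then xy^t z has p + (p!/k)·k = p + p! copies of a. Now the a-count equals the b-count, so i ≠ j fails. So xy^t z = a^{p+p!} b^{p+p!} ∉ L.
Contradiction. Therefore L is not regular.

a^{p+p!} b^{p+p!}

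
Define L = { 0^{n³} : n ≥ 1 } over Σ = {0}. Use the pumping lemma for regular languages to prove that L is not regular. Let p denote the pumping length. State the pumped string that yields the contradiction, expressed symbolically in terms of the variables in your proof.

0^{p³+k}

Suppose for contradiction that L is regular, and let p be the pumping length.
Take w = 0^{p³} ∈ L with |w| = p³ ≥ p.
By the pumping lemma, w = xyz with |xy| ≤ p and y is nonempty.
Then y = 0^k for some k with 1 ≤ k ≤ p.
Pump with i = 2: xy^2z = 0^{p³+k}. Since 1 ≤ k ≤ p, p³ < p³+k ≤ p³+p < p³+3p²+3p+1 = (p+1)³, so p³+k is not a perfect cube. So xy^2z ∉ L.
This is a contradiction; hence L is not regular.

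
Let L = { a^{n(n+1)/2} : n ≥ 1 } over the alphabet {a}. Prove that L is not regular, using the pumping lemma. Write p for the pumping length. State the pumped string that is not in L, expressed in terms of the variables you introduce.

Toward a contradiction, assume L is regular with pumping length p.
Take w = a^{p(p+1)/2} ∈ L with |w| = p(p+1)/2 ≥ p.
By the pumping lemma, w = xyz with |xy| ≤ p and |y| > 0.
Then y = a^k for some k with 1 ≤ k ≤ p.
Pump with i = 2: xy^2z = a^{p(p+1)/2+k}. Since 1 ≤ k ≤ p, p(p+1)/2 < p(p+1)/2+k ≤ p(p+1)/2+p < (p+1)(p+2)/2, so p(p+1)/2+k is strictly between consecutive triangular numbers. So xy^2z ∉ L.
This is a contradiction; hence L is not regular.

a^{p(p+1)/2+k}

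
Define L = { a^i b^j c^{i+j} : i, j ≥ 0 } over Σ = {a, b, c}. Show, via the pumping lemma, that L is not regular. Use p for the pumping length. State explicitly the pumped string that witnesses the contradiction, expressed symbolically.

Suppose for contradiction that L is regular, and let p be the pumping length.
Take w = a^p b^p c^{2p} ∈ L (with i=j=p, i+j=2p), |w| = 4p ≥ p.
By the pumping lemma, w = xyz with |xy| ≤ p and |y| > 0.
Since the first p symbols of w are all a's and |xy| ≤ p, y lies entirely in the leading a-block: y = a^k for some k with 1 ≤ k ≤ p.
Consider xy^2z = a^{p+k} b^p c^{2p}. Now the a- and b-counts sum to 2p+k, but the c-count is 2p ≠ 2p+k. So xy^2z ∉ L.
Contradiction. Therefore L is not regular.

a^{p+k} b^p c^{2p}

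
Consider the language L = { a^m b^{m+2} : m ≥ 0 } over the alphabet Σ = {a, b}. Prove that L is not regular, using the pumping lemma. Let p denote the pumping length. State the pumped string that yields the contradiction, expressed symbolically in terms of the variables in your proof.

a^{p+k} b^{p+2}

Suppose for contradiction that L is regular, and let p be the pumping length.
Take w = a^p b^{p+2}. Then w ∈ L and |w| = 2p+2 ≥ p.
Write w = xyz as guaranteed by the lemma, with |xy| ≤ p and |y| > 0.
Because |xy| ≤ p and w begins with p copies of a, we have y = a^k with 1 ≤ k ≤ p.
Pump with i = 2: xy^2z = a^{p+k} b^{p+2}. For this to lie in L we would need p+2 = (p+k)+2, which forces k = 0. But k ≥ 1, so xy^2z ∉ L.
This contradicts the pumping lemma, so L is not regular.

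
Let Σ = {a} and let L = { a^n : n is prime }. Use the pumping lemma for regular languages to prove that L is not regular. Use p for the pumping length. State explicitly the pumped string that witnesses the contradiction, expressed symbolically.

Toward a contradiction, assume L is regular with pumping length p.
Let q be a prime with q ≥ p+2 (infinitely many primes exist), and take w = a^q ∈ L with |w| = q ≥ p.
Write w = xyz as guaranteed by the lemma, with |xy| ≤ p and |y| > 0.
Then y = a^k for some k with 1 ≤ k ≤ p.
Since 1 ≤ k ≤ p, |xz| = q-k. Pump with i = q+1: |xy^{q+1}z| = (q-k)+(q+1)k = q+qk = q(1+k), which is composite (both factors ≥ 2). So xy^{q+1}z = a^{q(1+k)} ∉ L.
This contradicts the pumping lemma, so L is not regular.

a^{q(1+k)}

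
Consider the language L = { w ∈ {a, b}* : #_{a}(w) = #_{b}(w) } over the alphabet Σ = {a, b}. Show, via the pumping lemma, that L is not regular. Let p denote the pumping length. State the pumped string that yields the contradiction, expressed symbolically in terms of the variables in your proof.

a^{p+k} b^p

Assume L is regular. Let p be the pumping length given by the pumping lemma.
Choose w = a^p b^p ∈ L with |w| = 2p ≥ p.
Write w = xyz as guaranteed by the lemma, with |xy| ≤ p and y is nonempty.
Since the first p symbols of w are all a's and |xy| ≤ p, y lies entirely in the leading a-block: y = a^k for some k with 1 ≤ k ≤ p.
Pump with i = 2: xy^2z = a^{p+k} b^p has p+k occurrences of a but only p of b. Since k ≥ 1 the counts differ, so xy^2z ∉ L.
This is a contradiction; hence L is not regular.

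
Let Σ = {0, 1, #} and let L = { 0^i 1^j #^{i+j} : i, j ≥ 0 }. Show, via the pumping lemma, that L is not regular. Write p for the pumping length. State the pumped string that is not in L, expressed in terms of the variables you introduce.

0^{p+k} 1^p #^{2p}

Assume L is regular; let p be its pumping constant.
Take w = 0^p 1^p #^{2p} ∈ L (with i=j=p, i+j=2p), |w| = 4p ≥ p.
By the pumping lemma, w = xyz with |xy| ≤ p and |y| ≥ 1.
Because |xy| ≤ p and w begins with p copies of 0, we have y = 0^k with 1 ≤ k ≤ p.
Consider xy^2z = 0^{p+k} 1^p #^{2p}. Now the 0- and 1-counts sum to 2p+k, but the #-count is 2p ≠ 2p+k. So xy^2z ∉ L.
Contradiction. Therefore L is not regular.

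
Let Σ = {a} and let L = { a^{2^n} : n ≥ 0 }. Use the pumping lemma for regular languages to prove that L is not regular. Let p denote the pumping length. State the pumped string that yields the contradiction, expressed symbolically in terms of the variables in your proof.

a^{2^p+k}

Suppose for contradiction that L is regular, and let p be the pumping length.
Take w = a^{2^p} ∈ L with |w| = 2^p ≥ p.
The pumping lemma gives a decomposition w = xyz where |xy| ≤ p and y is nonempty.
Then y = a^k for some k with 1 ≤ k ≤ p.
Pump with i = 2: xy^2z = a^{2^p+k}. Since 1 ≤ k ≤ p < 2^p, we have 2^p < 2^p+k < 2^{p+1}, so 2^p+k is not a power of 2. So xy^2z ∉ L.
This contradicts the pumping lemma, so L is not regular.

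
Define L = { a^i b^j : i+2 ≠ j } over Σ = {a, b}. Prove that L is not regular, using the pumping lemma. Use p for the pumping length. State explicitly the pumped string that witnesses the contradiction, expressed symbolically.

a^{p+p!} b^{p+p!+2}

Assume L is regular; let p be its pumping constant.
Choose w = a^p b^{p+p!+2}. Since p ≠ (p+p!+2)-2 = p+p!, w ∈ L; and |w| ≥ p.
Write w = xyz as guaranteed by the lemma, with |xy| ≤ p and |y| ≥ 1.
Since the first p symbols of w are all a's and |xy| ≤ p, y lies entirely in the leading a-block: y = a^k for some k with 1 ≤ k ≤ p.
Since 1 ≤ k ≤ p, k divides p!; set t = 1 + p!/k. Then xy^t z has p + (p!/k)·k = p + p! copies of a. Now the a-count is p+p! and (b-count)-2 = (p+p!+2)-2 = p+p!, so i+2 ≠ j fails. So xy^t z = a^{p+p!} b^{p+p!+2} ∉ L.
This contradicts the pumping lemma, so L is not regular.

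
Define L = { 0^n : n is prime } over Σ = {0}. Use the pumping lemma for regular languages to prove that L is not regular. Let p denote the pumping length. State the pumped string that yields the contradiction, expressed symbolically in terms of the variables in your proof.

0^{q(1+k)}

Assume L is regular; let p be its pumping constant.
Let q be a prime with q ≥ p+2 (infinitely many primes exist), and take w = 0^q ∈ L with |w| = q ≥ p.
The pumping lemma gives a decomposition w = xyz where |xy| ≤ p and y is nonempty.
Then y = 0^k for some k with 1 ≤ k ≤ p.
Since 1 ≤ k ≤ p, |xz| = q-k. Pump with i = q+1: |xy^{q+1}z| = (q-k)+(q+1)k = q+qk = q(1+k), which is composite (both factors ≥ 2). So xy^{q+1}z = 0^{q(1+k)} ∉ L.
This contradicts the pumping lemma, so L is not regular.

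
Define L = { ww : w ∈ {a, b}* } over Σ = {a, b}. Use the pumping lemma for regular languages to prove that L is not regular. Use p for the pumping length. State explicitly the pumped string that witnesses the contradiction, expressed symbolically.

Toward a contradiction, assume L is regular with pumping length p.
Take w = a^p b^p a^p b^p = uu where u = a^pb^p; then w ∈ L and |w| = 4p ≥ p.
By the pumping lemma, w = xyz with |xy| ≤ p and y is nonempty.
Because |xy| ≤ p and w begins with p copies of a, we have y = a^k with 1 ≤ k ≤ p.
Pump with i = 2: xy^2z = a^{p+k} b^p a^p b^p, of length 4p+k. Suppose this equals vv. The string starts with a and ends with b, so v does too; thus the boundary between the two copies of v is a b→a transition. There is exactly one such transition, at position 2p+k, so |v| = 2p+k and |vv| = 4p+2k ≠ 4p+k since k ≥ 1. So xy^2z ∉ L.
Contradiction. Therefore L is not regular.

a^{p+k} b^p a^p b^p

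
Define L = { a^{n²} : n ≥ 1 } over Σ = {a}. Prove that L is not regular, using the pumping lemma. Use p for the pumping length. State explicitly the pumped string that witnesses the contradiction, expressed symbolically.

Assume L is regular; let p be its pumping constant.
Take w = a^{p²} ∈ L with |w| = p² ≥ p.
By the pumping lemma, w = xyz with |xy| ≤ p and |y| > 0.
Then y = a^k for some k with 1 ≤ k ≤ p.
Pump with i = 2: xy^2z = a^{p²+k}. Since 1 ≤ k ≤ p, p² < p²+k ≤ p²+p < (p+1)², so p²+k lies strictly between consecutive squares and is not a perfect square. So xy^2z ∉ L.
This is a contradiction; hence L is not regular.

a^{p²+k}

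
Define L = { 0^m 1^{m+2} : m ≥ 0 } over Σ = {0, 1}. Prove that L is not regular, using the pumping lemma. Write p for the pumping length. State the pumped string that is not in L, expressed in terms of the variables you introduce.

Assume L is regular. Let p be the pumping length given by the pumping lemma.
Take w = 0^p 1^{p+2}. Then w ∈ L and |w| = 2p+2 ≥ p.
The pumping lemma gives a decomposition w = xyz where |xy| ≤ p and y is nonempty.
The first p characters of w are 0's, so xy (and hence y) consists only of 0's. Write y = 0^k, 1 ≤ k ≤ p.
Pump with i = 2: xy^2z = 0^{p+k} 1^{p+2}. For this to lie in L we would need p+2 = (p+k)+2, which forces k = 0. But k ≥ 1, so xy^2z ∉ L.
Contradiction. Therefore L is not regular.

0^{p+k} 1^{p+2}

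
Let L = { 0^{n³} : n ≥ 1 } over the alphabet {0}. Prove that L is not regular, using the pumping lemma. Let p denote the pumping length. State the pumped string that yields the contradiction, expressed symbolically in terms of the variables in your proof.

0^{p³+k}

Assume L is regular; let p be its pumping constant.
Take w = 0^{p³} ∈ L with |w| = p³ ≥ p.
By the pumping lemma, w = xyz with |xy| ≤ p and y is nonempty.
Then y = 0^k for some k with 1 ≤ k ≤ p.
Pump with i = 2: xy^2z = 0^{p³+k}. Since 1 ≤ k ≤ p, p³ < p³+k ≤ p³+p < p³+3p²+3p+1 = (p+1)³, so p³+k is not a perfect cube. So xy^2z ∉ L.
This contradicts the pumping lemma, so L is not regular.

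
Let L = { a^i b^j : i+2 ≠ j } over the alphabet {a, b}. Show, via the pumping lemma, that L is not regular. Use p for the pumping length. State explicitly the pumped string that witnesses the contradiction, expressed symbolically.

Assume L is regular; let p be its pumping constant.
Choose w = a^p b^{p+p!+2}. Since p ≠ (p+p!+2)-2 = p+p!, w ∈ L; and |w| ≥ p.
By the pumping lemma, w = xyz with |xy| ≤ p and |y| ≥ 1.
The first p characters of w are a's, so xy (and hence y) consists only of a's. Write y = a^k, 1 ≤ k ≤ p.
Since 1 ≤ k ≤ p, k divides p!; set t = 1 + p!/k. Then xy^t z has p + (p!/k)·k = p + p! copies of a. Now the a-count is p+p! and (b-count)-2 = (p+p!+2)-2 = p+p!, so i+2 ≠ j fails. So xy^t z = a^{p+p!} b^{p+p!+2} ∉ L.
This is a contradiction; hence L is not regular.

a^{p+p!} b^{p+p!+2}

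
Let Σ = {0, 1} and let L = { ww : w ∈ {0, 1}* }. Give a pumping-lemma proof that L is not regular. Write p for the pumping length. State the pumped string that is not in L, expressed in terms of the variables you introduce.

Suppose for contradiction that L is regular, and let p be the pumping length.
Take w = 0^p 1^p 0^p 1^p = uu where u = 0^p1^p; then w ∈ L and |w| = 4p ≥ p.
The pumping lemma gives a decomposition w = xyz where |xy| ≤ p and |y| ≥ 1.
Since the first p symbols of w are all 0's and |xy| ≤ p, y lies entirely in the leading 0-block: y = 0^k for some k with 1 ≤ k ≤ p.
Pump with i = 2: xy^2z = 0^{p+k} 1^p 0^p 1^p, of length 4p+k. Suppose this equals vv. The string starts with 0 and ends with 1, so v does too; thus the boundary between the two copies of v is a 1→0 transition. There is exactly one such transition, at position 2p+k, so |v| = 2p+k and |vv| = 4p+2k ≠ 4p+k since k ≥ 1. So xy^2z ∉ L.
This contradicts the pumping lemma, so L is not regular.

0^{p+k} 1^p 0^p 1^p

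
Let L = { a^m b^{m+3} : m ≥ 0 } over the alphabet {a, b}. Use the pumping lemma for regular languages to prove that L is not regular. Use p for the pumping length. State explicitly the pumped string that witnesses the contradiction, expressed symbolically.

a^{p+k} b^{p+3}

Assume L is regular; let p be its pumping constant.
Take w = a^p b^{p+3}. Then w ∈ L and |w| = 2p+3 ≥ p.
Write w = xyz as guaranteed by the lemma, with |xy| ≤ p and |y| > 0.
Because |xy| ≤ p and w begins with p copies of a, we have y = a^k with 1 ≤ k ≤ p.
Pump with i = 2: xy^2z = a^{p+k} b^{p+3}. For this to lie in L we would need p+3 = (p+k)+3, which forces k = 0. But k ≥ 1, so xy^2z ∉ L.
This is a contradiction; hence L is not regular.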